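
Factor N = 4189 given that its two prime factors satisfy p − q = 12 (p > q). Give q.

Since p = q + 12, we have 4189 = q(q + 12), so q² + 12q − 4189 = 0.
Discriminant: 12² + 4·4189 = 144 + 16756 = 16900; √16900 = 130.
q = (−12 + 130)/2 = 59, and p = q + 12 = 71.
Check: 59 · 71 = 4189.

59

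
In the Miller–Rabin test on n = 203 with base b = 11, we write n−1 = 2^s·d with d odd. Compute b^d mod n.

177

203 − 1 = 202 = 2^1 · 101, so d = 101.
11^1 ≡ 11 (mod 203)
11^2 ≡ 11^2 = 121 ≡ 121 (mod 203)
11^4 ≡ 121^2 = 14641 ≡ 25 (mod 203)
11^8 ≡ 25^2 = 625 ≡ 16 (mod 203)
11^16 ≡ 16^2 = 256 ≡ 53 (mod 203)
11^32 ≡ 53^2 = 2809 ≡ 170 (mod 203)
11^64 ≡ 170^2 = 28900 ≡ 74 (mod 203)
101 = 64 + 32 + 4 + 1 in binary powers of 2.
So 11^101 ≡ 74 · 170 · 25 · 11 ≡ 177 (mod 203).
Squaring chain: 177; never reaches −1, so base 11 is a Miller–Rabin witness that 203 is composite.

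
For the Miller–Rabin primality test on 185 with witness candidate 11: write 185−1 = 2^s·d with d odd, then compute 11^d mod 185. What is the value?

185 − 1 = 184 = 2^3 · 23, so d = 23.
11^1 ≡ 11 (mod 185)
11^2 ≡ 11^2 = 121 ≡ 121 (mod 185)
11^4 ≡ 121^2 = 14641 ≡ 26 (mod 185)
11^8 ≡ 26^2 = 676 ≡ 121 (mod 185)
11^16 ≡ 121^2 = 14641 ≡ 26 (mod 185)
23 = 16 + 4 + 2 + 1 in binary powers of 2.
So 11^23 ≡ 26 · 26 · 121 · 11 ≡ 101 (mod 185).
Squaring chain: 101 → 26 → 121; never reaches −1, so base 11 is a Miller–Rabin witness that 185 is composite.

101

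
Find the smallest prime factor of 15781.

15781 is odd.
Digit sum 22, not divisible by 3.
Ends in 1: not divisible by 5.
7: 15781 = 7·2254 + 3
11: 15781 = 11·1434 + 7
13: 15781 = 13·1213 + 12
17: 15781 = 17·928 + 5
19: 15781 = 19·830 + 11
23: 15781 = 23·686 + 3
29: 15781 = 29·544 + 5
31: 15781 = 31·509 + 2
37: 15781 = 37·426 + 19
41: 15781 = 41·384 + 37
43: 15781 = 43·367

43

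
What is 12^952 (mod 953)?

1

12^1 ≡ 12 (mod 953)
12^2 ≡ 12^2 = 144 ≡ 144 (mod 953)
12^4 ≡ 144^2 = 20736 ≡ 723 (mod 953)
12^8 ≡ 723^2 = 522729 ≡ 485 (mod 953)
12^16 ≡ 485^2 = 235225 ≡ 787 (mod 953)
12^32 ≡ 787^2 = 619369 ≡ 872 (mod 953)
12^64 ≡ 872^2 = 760384 ≡ 843 (mod 953)
12^128 ≡ 843^2 = 710649 ≡ 664 (mod 953)
12^256 ≡ 664^2 = 440896 ≡ 610 (mod 953)
12^512 ≡ 610^2 = 372100 ≡ 430 (mod 953)
952 = 512 + 256 + 128 + 32 + 16 + 8 in binary powers of 2.
So 12^952 ≡ 430 · 610 · 664 · 872 · 787 · 485 ≡ 1 (mod 953).
Since the result is 1, base 12 gives no evidence that 953 is composite.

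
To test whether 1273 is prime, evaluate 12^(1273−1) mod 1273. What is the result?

210

12^1 ≡ 12 (mod 1273)
12^2 ≡ 12^2 = 144 ≡ 144 (mod 1273)
12^4 ≡ 144^2 = 20736 ≡ 368 (mod 1273)
12^8 ≡ 368^2 = 135424 ≡ 486 (mod 1273)
12^16 ≡ 486^2 = 236196 ≡ 691 (mod 1273)
12^32 ≡ 691^2 = 477481 ≡ 106 (mod 1273)
12^64 ≡ 106^2 = 11236 ≡ 1052 (mod 1273)
12^128 ≡ 1052^2 = 1106704 ≡ 467 (mod 1273)
12^256 ≡ 467^2 = 218089 ≡ 406 (mod 1273)
12^512 ≡ 406^2 = 164836 ≡ 619 (mod 1273)
12^1024 ≡ 619^2 = 383161 ≡ 1261 (mod 1273)
1272 = 1024 + 128 + 64 + 32 + 16 + 8 in binary powers of 2.
So 12^1272 ≡ 1261 · 467 · 1052 · 106 · 691 · 486 ≡ 210 (mod 1273).
Since 210 ≠ 1, base 12 is a Fermat witness: 1273 is composite.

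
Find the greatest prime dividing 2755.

2755 = 5 · 551
551 = 19 · 29
29 is prime.
So 2755 = 5 · 19 · 29; the largest prime factor is 29.

29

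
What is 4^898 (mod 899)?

4^1 ≡ 4 (mod 899)
4^2 ≡ 4^2 = 16 ≡ 16 (mod 899)
4^4 ≡ 16^2 = 256 ≡ 256 (mod 899)
4^8 ≡ 256^2 = 65536 ≡ 808 (mod 899)
4^16 ≡ 808^2 = 652864 ≡ 190 (mod 899)
4^32 ≡ 190^2 = 36100 ≡ 140 (mod 899)
4^64 ≡ 140^2 = 19600 ≡ 721 (mod 899)
4^128 ≡ 721^2 = 519841 ≡ 219 (mod 899)
4^256 ≡ 219^2 = 47961 ≡ 314 (mod 899)
4^512 ≡ 314^2 = 98596 ≡ 605 (mod 899)
898 = 512 + 256 + 128 + 2 in binary powers of 2.
So 4^898 ≡ 605 · 314 · 219 · 16 ≡ 219 (mod 899).
Since 219 ≠ 1, base 4 is a Fermat witness: 899 is composite.

219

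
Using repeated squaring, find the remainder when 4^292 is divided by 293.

1

4^1 ≡ 4 (mod 293)
4^2 ≡ 4^2 = 16 ≡ 16 (mod 293)
4^4 ≡ 16^2 = 256 ≡ 256 (mod 293)
4^8 ≡ 256^2 = 65536 ≡ 197 (mod 293)
4^16 ≡ 197^2 = 38809 ≡ 133 (mod 293)
4^32 ≡ 133^2 = 17689 ≡ 109 (mod 293)
4^64 ≡ 109^2 = 11881 ≡ 161 (mod 293)
4^128 ≡ 161^2 = 25921 ≡ 137 (mod 293)
4^256 ≡ 137^2 = 18769 ≡ 17 (mod 293)
292 = 256 + 32 + 4 in binary powers of 2.
So 4^292 ≡ 17 · 109 · 256 ≡ 1 (mod 293).
Since the result is 1, base 4 gives no evidence that 293 is composite.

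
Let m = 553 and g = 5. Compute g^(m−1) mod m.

5^1 ≡ 5 (mod 553)
5^2 ≡ 5^2 = 25 ≡ 25 (mod 553)
5^4 ≡ 25^2 = 625 ≡ 72 (mod 553)
5^8 ≡ 72^2 = 5184 ≡ 207 (mod 553)
5^16 ≡ 207^2 = 42849 ≡ 268 (mod 553)
5^32 ≡ 268^2 = 71824 ≡ 487 (mod 553)
5^64 ≡ 487^2 = 237169 ≡ 485 (mod 553)
5^128 ≡ 485^2 = 235225 ≡ 200 (mod 553)
5^256 ≡ 200^2 = 40000 ≡ 184 (mod 553)
5^512 ≡ 184^2 = 33856 ≡ 123 (mod 553)
552 = 512 + 32 + 8 in binary powers of 2.
So 5^552 ≡ 123 · 487 · 207 ≡ 141 (mod 553).
Since 141 ≠ 1, base 5 is a Fermat witness: 553 is composite.

141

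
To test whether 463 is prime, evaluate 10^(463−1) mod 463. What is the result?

10^1 ≡ 10 (mod 463)
10^2 ≡ 10^2 = 100 ≡ 100 (mod 463)
10^4 ≡ 100^2 = 10000 ≡ 277 (mod 463)
10^8 ≡ 277^2 = 76729 ≡ 334 (mod 463)
10^16 ≡ 334^2 = 111556 ≡ 436 (mod 463)
10^32 ≡ 436^2 = 190096 ≡ 266 (mod 463)
10^64 ≡ 266^2 = 70756 ≡ 380 (mod 463)
10^128 ≡ 380^2 = 144400 ≡ 407 (mod 463)
10^256 ≡ 407^2 = 165649 ≡ 358 (mod 463)
462 = 256 + 128 + 64 + 8 + 4 + 2 in binary powers of 2.
So 10^462 ≡ 358 · 407 · 380 · 334 · 277 · 100 ≡ 1 (mod 463).
Since the result is 1, base 10 gives no evidence that 463 is composite.

1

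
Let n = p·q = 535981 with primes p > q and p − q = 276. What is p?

Since p = q + 276, we have 535981 = q(q + 276), so q² + 276q − 535981 = 0.
Discriminant: 276² + 4·535981 = 76176 + 2143924 = 2220100; √2220100 = 1490.
q = (−276 + 1490)/2 = 607, and p = q + 276 = 883.
Check: 607 · 883 = 535981.

883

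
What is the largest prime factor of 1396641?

83

1396641 = 3 · 465547
465547 = 71 · 6557
6557 = 79 · 83
83 is prime.
So 1396641 = 3 · 71 · 79 · 83; the largest prime factor is 83.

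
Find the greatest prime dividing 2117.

2117 = 29 · 73
73 is prime.
So 2117 = 29 · 73; the largest prime factor is 73.

73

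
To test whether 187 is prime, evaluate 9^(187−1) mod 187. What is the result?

9^1 ≡ 9 (mod 187)
9^2 ≡ 9^2 = 81 ≡ 81 (mod 187)
9^4 ≡ 81^2 = 6561 ≡ 16 (mod 187)
9^8 ≡ 16^2 = 256 ≡ 69 (mod 187)
9^16 ≡ 69^2 = 4761 ≡ 86 (mod 187)
9^32 ≡ 86^2 = 7396 ≡ 103 (mod 187)
9^64 ≡ 103^2 = 10609 ≡ 137 (mod 187)
9^128 ≡ 137^2 = 18769 ≡ 69 (mod 187)
186 = 128 + 32 + 16 + 8 + 2 in binary powers of 2.
So 9^186 ≡ 69 · 103 · 86 · 69 · 81 ≡ 64 (mod 187).
Since 64 ≠ 1, base 9 is a Fermat witness: 187 is composite.

64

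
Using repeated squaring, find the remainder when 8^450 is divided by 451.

8^1 ≡ 8 (mod 451)
8^2 ≡ 8^2 = 64 ≡ 64 (mod 451)
8^4 ≡ 64^2 = 4096 ≡ 37 (mod 451)
8^8 ≡ 37^2 = 1369 ≡ 16 (mod 451)
8^16 ≡ 16^2 = 256 ≡ 256 (mod 451)
8^32 ≡ 256^2 = 65536 ≡ 141 (mod 451)
8^64 ≡ 141^2 = 19881 ≡ 37 (mod 451)
8^128 ≡ 37^2 = 1369 ≡ 16 (mod 451)
8^256 ≡ 16^2 = 256 ≡ 256 (mod 451)
450 = 256 + 128 + 64 + 2 in binary powers of 2.
So 8^450 ≡ 256 · 16 · 37 · 64 ≡ 122 (mod 451).
Since 122 ≠ 1, base 8 is a Fermat witness: 451 is composite.

122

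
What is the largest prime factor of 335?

335 = 5 · 67
67 is prime.
So 335 = 5 · 67; the largest prime factor is 67.

67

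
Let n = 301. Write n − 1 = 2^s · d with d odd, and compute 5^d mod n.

301 − 1 = 300 = 2^2 · 75, so d = 75.
5^1 ≡ 5 (mod 301)
5^2 ≡ 5^2 = 25 ≡ 25 (mod 301)
5^4 ≡ 25^2 = 625 ≡ 23 (mod 301)
5^8 ≡ 23^2 = 529 ≡ 228 (mod 301)
5^16 ≡ 228^2 = 51984 ≡ 212 (mod 301)
5^32 ≡ 212^2 = 44944 ≡ 95 (mod 301)
5^64 ≡ 95^2 = 9025 ≡ 296 (mod 301)
75 = 64 + 8 + 2 + 1 in binary powers of 2.
So 5^75 ≡ 296 · 228 · 25 · 5 ≡ 174 (mod 301).
Squaring chain: 174 → 176; never reaches −1, so base 5 is a Miller–Rabin witness that 301 is composite.

174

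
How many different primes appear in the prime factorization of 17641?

17641 = 13 · 1357
1357 = 23 · 59
17641 = 13 · 23 · 59, which has 3 distinct prime factors.

3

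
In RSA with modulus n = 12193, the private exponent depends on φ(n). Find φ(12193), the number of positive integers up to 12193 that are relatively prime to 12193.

Factor: 12193 = 89 · 137.
φ(12193) = (89−1) · (137−1) = 88 · 136 = 11968.

11968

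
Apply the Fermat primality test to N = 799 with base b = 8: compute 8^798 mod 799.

8^1 ≡ 8 (mod 799)
8^2 ≡ 8^2 = 64 ≡ 64 (mod 799)
8^4 ≡ 64^2 = 4096 ≡ 101 (mod 799)
8^8 ≡ 101^2 = 10201 ≡ 613 (mod 799)
8^16 ≡ 613^2 = 375769 ≡ 239 (mod 799)
8^32 ≡ 239^2 = 57121 ≡ 392 (mod 799)
8^64 ≡ 392^2 = 153664 ≡ 256 (mod 799)
8^128 ≡ 256^2 = 65536 ≡ 18 (mod 799)
8^256 ≡ 18^2 = 324 ≡ 324 (mod 799)
8^512 ≡ 324^2 = 104976 ≡ 307 (mod 799)
798 = 512 + 256 + 16 + 8 + 4 + 2 in binary powers of 2.
So 8^798 ≡ 307 · 324 · 239 · 613 · 101 · 64 ≡ 4 (mod 799).
Since 4 ≠ 1, base 8 is a Fermat witness: 799 is composite.

4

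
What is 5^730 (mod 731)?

298

5^1 ≡ 5 (mod 731)
5^2 ≡ 5^2 = 25 ≡ 25 (mod 731)
5^4 ≡ 25^2 = 625 ≡ 625 (mod 731)
5^8 ≡ 625^2 = 390625 ≡ 271 (mod 731)
5^16 ≡ 271^2 = 73441 ≡ 341 (mod 731)
5^32 ≡ 341^2 = 116281 ≡ 52 (mod 731)
5^64 ≡ 52^2 = 2704 ≡ 511 (mod 731)
5^128 ≡ 511^2 = 261121 ≡ 154 (mod 731)
5^256 ≡ 154^2 = 23716 ≡ 324 (mod 731)
5^512 ≡ 324^2 = 104976 ≡ 443 (mod 731)
730 = 512 + 128 + 64 + 16 + 8 + 2 in binary powers of 2.
So 5^730 ≡ 443 · 154 · 511 · 341 · 271 · 25 ≡ 298 (mod 731).
Since 298 ≠ 1, base 5 is a Fermat witness: 731 is composite.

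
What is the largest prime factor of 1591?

43

1591 = 37 · 43
43 is prime.
So 1591 = 37 · 43; the largest prime factor is 43.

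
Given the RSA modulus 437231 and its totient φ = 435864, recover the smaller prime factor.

φ(n) = (p−1)(q−1) = n − (p+q) + 1, so p + q = 437231 − 435864 + 1 = 1368.
p and q are the roots of t² − 1368t + 437231 = 0.
Discriminant: 1368² − 4·437231 = 1871424 − 1748924 = 122500; √122500 = 350.
q = (1368 − 350)/2 = 509, p = (1368 + 350)/2 = 859.
Check: 509 · 859 = 437231.

509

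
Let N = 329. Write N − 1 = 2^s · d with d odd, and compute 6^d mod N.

244

329 − 1 = 328 = 2^3 · 41, so d = 41.
6^1 ≡ 6 (mod 329)
6^2 ≡ 6^2 = 36 ≡ 36 (mod 329)
6^4 ≡ 36^2 = 1296 ≡ 309 (mod 329)
6^8 ≡ 309^2 = 95481 ≡ 71 (mod 329)
6^16 ≡ 71^2 = 5041 ≡ 106 (mod 329)
6^32 ≡ 106^2 = 11236 ≡ 50 (mod 329)
41 = 32 + 8 + 1 in binary powers of 2.
So 6^41 ≡ 50 · 71 · 6 ≡ 244 (mod 329).
Squaring chain: 244 → 316 → 169; never reaches −1, so base 6 is a Miller–Rabin witness that 329 is composite.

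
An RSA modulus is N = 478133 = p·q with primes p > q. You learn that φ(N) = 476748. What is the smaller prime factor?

φ(n) = (p−1)(q−1) = n − (p+q) + 1, so p + q = 478133 − 476748 + 1 = 1386.
p and q are the roots of t² − 1386t + 478133 = 0.
Discriminant: 1386² − 4·478133 = 1920996 − 1912532 = 8464; √8464 = 92.
q = (1386 − 92)/2 = 647, p = (1386 + 92)/2 = 739.
Check: 647 · 739 = 478133.

647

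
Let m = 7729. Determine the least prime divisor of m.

59

7729 is odd.
Digit sum 25, not divisible by 3.
Ends in 9: not divisible by 5.
7: 7729 = 7·1104 + 1
11: 7729 = 11·702 + 7
13: 7729 = 13·594 + 7
17: 7729 = 17·454 + 11
19: 7729 = 19·406 + 15
23: 7729 = 23·336 + 1
29: 7729 = 29·266 + 15
31: 7729 = 31·249 + 10
37: 7729 = 37·208 + 33
41: 7729 = 41·188 + 21
43: 7729 = 43·179 + 32
47: 7729 = 47·164 + 21
53: 7729 = 53·145 + 44
59: 7729 = 59·131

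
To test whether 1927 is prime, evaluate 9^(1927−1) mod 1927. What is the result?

286

9^1 ≡ 9 (mod 1927)
9^2 ≡ 9^2 = 81 ≡ 81 (mod 1927)
9^4 ≡ 81^2 = 6561 ≡ 780 (mod 1927)
9^8 ≡ 780^2 = 608400 ≡ 1395 (mod 1927)
9^16 ≡ 1395^2 = 1946025 ≡ 1682 (mod 1927)
9^32 ≡ 1682^2 = 2829124 ≡ 288 (mod 1927)
9^64 ≡ 288^2 = 82944 ≡ 83 (mod 1927)
9^128 ≡ 83^2 = 6889 ≡ 1108 (mod 1927)
9^256 ≡ 1108^2 = 1227664 ≡ 165 (mod 1927)
9^512 ≡ 165^2 = 27225 ≡ 247 (mod 1927)
9^1024 ≡ 247^2 = 61009 ≡ 1272 (mod 1927)
1926 = 1024 + 512 + 256 + 128 + 4 + 2 in binary powers of 2.
So 9^1926 ≡ 1272 · 247 · 165 · 1108 · 780 · 81 ≡ 286 (mod 1927).
Since 286 ≠ 1, base 9 is a Fermat witness: 1927 is composite.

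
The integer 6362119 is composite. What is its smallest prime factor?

67

6362119 is odd.
Digit sum 28, not divisible by 3.
Ends in 9: not divisible by 5.
7: 6362119 = 7·908874 + 1
11: 6362119 = 11·578374 + 5
13: 6362119 = 13·489393 + 10
17: 6362119 = 17·374242 + 5
19: 6362119 = 19·334848 + 7
23: 6362119 = 23·276613 + 20
29: 6362119 = 29·219383 + 12
31: 6362119 = 31·205229 + 20
37: 6362119 = 37·171949 + 6
41: 6362119 = 41·155173 + 26
43: 6362119 = 43·147956 + 11
47: 6362119 = 47·135364 + 11
53: 6362119 = 53·120039 + 52
59: 6362119 = 59·107832 + 31
61: 6362119 = 61·104297 + 2
67: 6362119 = 67·94957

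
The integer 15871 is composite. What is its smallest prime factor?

59

15871 is odd.
Digit sum 22, not divisible by 3.
Ends in 1: not divisible by 5.
7: 15871 = 7·2267 + 2
11: 15871 = 11·1442 + 9
13: 15871 = 13·1220 + 11
17: 15871 = 17·933 + 10
19: 15871 = 19·835 + 6
23: 15871 = 23·690 + 1
29: 15871 = 29·547 + 8
31: 15871 = 31·511 + 30
37: 15871 = 37·428 + 35
41: 15871 = 41·387 + 4
43: 15871 = 43·369 + 4
47: 15871 = 47·337 + 32
53: 15871 = 53·299 + 24
59: 15871 = 59·269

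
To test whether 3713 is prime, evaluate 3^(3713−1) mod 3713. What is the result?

1447

3^1 ≡ 3 (mod 3713)
3^2 ≡ 3^2 = 9 ≡ 9 (mod 3713)
3^4 ≡ 9^2 = 81 ≡ 81 (mod 3713)
3^8 ≡ 81^2 = 6561 ≡ 2848 (mod 3713)
3^16 ≡ 2848^2 = 8111104 ≡ 1912 (mod 3713)
3^32 ≡ 1912^2 = 3655744 ≡ 2152 (mod 3713)
3^64 ≡ 2152^2 = 4631104 ≡ 993 (mod 3713)
3^128 ≡ 993^2 = 986049 ≡ 2104 (mod 3713)
3^256 ≡ 2104^2 = 4426816 ≡ 920 (mod 3713)
3^512 ≡ 920^2 = 846400 ≡ 3549 (mod 3713)
3^1024 ≡ 3549^2 = 12595401 ≡ 905 (mod 3713)
3^2048 ≡ 905^2 = 819025 ≡ 2165 (mod 3713)
3712 = 2048 + 1024 + 512 + 128 in binary powers of 2.
So 3^3712 ≡ 2165 · 905 · 3549 · 2104 ≡ 1447 (mod 3713).
Since 1447 ≠ 1, base 3 is a Fermat witness: 3713 is composite.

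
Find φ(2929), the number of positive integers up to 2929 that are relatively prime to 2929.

Factor: 2929 = 29 · 101.
φ(2929) = (29−1) · (101−1) = 28 · 100 = 2800.

2800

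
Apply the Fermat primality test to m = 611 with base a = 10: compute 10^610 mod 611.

549

10^1 ≡ 10 (mod 611)
10^2 ≡ 10^2 = 100 ≡ 100 (mod 611)
10^4 ≡ 100^2 = 10000 ≡ 224 (mod 611)
10^8 ≡ 224^2 = 50176 ≡ 74 (mod 611)
10^16 ≡ 74^2 = 5476 ≡ 588 (mod 611)
10^32 ≡ 588^2 = 345744 ≡ 529 (mod 611)
10^64 ≡ 529^2 = 279841 ≡ 3 (mod 611)
10^128 ≡ 3^2 = 9 ≡ 9 (mod 611)
10^256 ≡ 9^2 = 81 ≡ 81 (mod 611)
10^512 ≡ 81^2 = 6561 ≡ 451 (mod 611)
610 = 512 + 64 + 32 + 2 in binary powers of 2.
So 10^610 ≡ 451 · 3 · 529 · 100 ≡ 549 (mod 611).
Since 549 ≠ 1, base 10 is a Fermat witness: 611 is composite.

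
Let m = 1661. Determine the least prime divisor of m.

1661 is odd.
Digit sum 14, not divisible by 3.
Ends in 1: not divisible by 5.
7: 1661 = 7·237 + 2
11: 1661 = 11·151

11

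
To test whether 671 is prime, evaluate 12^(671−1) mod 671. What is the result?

474

12^1 ≡ 12 (mod 671)
12^2 ≡ 12^2 = 144 ≡ 144 (mod 671)
12^4 ≡ 144^2 = 20736 ≡ 606 (mod 671)
12^8 ≡ 606^2 = 367236 ≡ 199 (mod 671)
12^16 ≡ 199^2 = 39601 ≡ 12 (mod 671)
12^32 ≡ 12^2 = 144 ≡ 144 (mod 671)
12^64 ≡ 144^2 = 20736 ≡ 606 (mod 671)
12^128 ≡ 606^2 = 367236 ≡ 199 (mod 671)
12^256 ≡ 199^2 = 39601 ≡ 12 (mod 671)
12^512 ≡ 12^2 = 144 ≡ 144 (mod 671)
670 = 512 + 128 + 16 + 8 + 4 + 2 in binary powers of 2.
So 12^670 ≡ 144 · 199 · 12 · 199 · 606 · 144 ≡ 474 (mod 671).
Since 474 ≠ 1, base 12 is a Fermat witness: 671 is composite.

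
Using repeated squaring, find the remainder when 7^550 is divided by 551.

197

7^1 ≡ 7 (mod 551)
7^2 ≡ 7^2 = 49 ≡ 49 (mod 551)
7^4 ≡ 49^2 = 2401 ≡ 197 (mod 551)
7^8 ≡ 197^2 = 38809 ≡ 239 (mod 551)
7^16 ≡ 239^2 = 57121 ≡ 368 (mod 551)
7^32 ≡ 368^2 = 135424 ≡ 429 (mod 551)
7^64 ≡ 429^2 = 184041 ≡ 7 (mod 551)
7^128 ≡ 7^2 = 49 ≡ 49 (mod 551)
7^256 ≡ 49^2 = 2401 ≡ 197 (mod 551)
7^512 ≡ 197^2 = 38809 ≡ 239 (mod 551)
550 = 512 + 32 + 4 + 2 in binary powers of 2.
So 7^550 ≡ 239 · 429 · 197 · 49 ≡ 197 (mod 551).
Since 197 ≠ 1, base 7 is a Fermat witness: 551 is composite.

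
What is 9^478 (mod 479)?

9^1 ≡ 9 (mod 479)
9^2 ≡ 9^2 = 81 ≡ 81 (mod 479)
9^4 ≡ 81^2 = 6561 ≡ 334 (mod 479)
9^8 ≡ 334^2 = 111556 ≡ 428 (mod 479)
9^16 ≡ 428^2 = 183184 ≡ 206 (mod 479)
9^32 ≡ 206^2 = 42436 ≡ 284 (mod 479)
9^64 ≡ 284^2 = 80656 ≡ 184 (mod 479)
9^128 ≡ 184^2 = 33856 ≡ 326 (mod 479)
9^256 ≡ 326^2 = 106276 ≡ 417 (mod 479)
478 = 256 + 128 + 64 + 16 + 8 + 4 + 2 in binary powers of 2.
So 9^478 ≡ 417 · 326 · 184 · 206 · 428 · 334 · 81 ≡ 1 (mod 479).
Since the result is 1, base 9 gives no evidence that 479 is composite.

1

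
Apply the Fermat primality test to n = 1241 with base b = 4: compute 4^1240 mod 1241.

4^1 ≡ 4 (mod 1241)
4^2 ≡ 4^2 = 16 ≡ 16 (mod 1241)
4^4 ≡ 16^2 = 256 ≡ 256 (mod 1241)
4^8 ≡ 256^2 = 65536 ≡ 1004 (mod 1241)
4^16 ≡ 1004^2 = 1008016 ≡ 324 (mod 1241)
4^32 ≡ 324^2 = 104976 ≡ 732 (mod 1241)
4^64 ≡ 732^2 = 535824 ≡ 953 (mod 1241)
4^128 ≡ 953^2 = 908209 ≡ 1038 (mod 1241)
4^256 ≡ 1038^2 = 1077444 ≡ 256 (mod 1241)
4^512 ≡ 256^2 = 65536 ≡ 1004 (mod 1241)
4^1024 ≡ 1004^2 = 1008016 ≡ 324 (mod 1241)
1240 = 1024 + 128 + 64 + 16 + 8 in binary powers of 2.
So 4^1240 ≡ 324 · 1038 · 953 · 324 · 1004 ≡ 324 (mod 1241).
Since 324 ≠ 1, base 4 is a Fermat witness: 1241 is composite.

324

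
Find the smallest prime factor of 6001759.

6001759 is odd.
Digit sum 28, not divisible by 3.
Ends in 9: not divisible by 5.
7: 6001759 = 7·857394 + 1
11: 6001759 = 11·545614 + 5
13: 6001759 = 13·461673 + 10
17: 6001759 = 17·353044 + 11
19: 6001759 = 19·315882 + 1
23: 6001759 = 23·260946 + 1
29: 6001759 = 29·206957 + 6
31: 6001759 = 31·193605 + 4
37: 6001759 = 37·162209 + 26
41: 6001759 = 41·146384 + 15
43: 6001759 = 43·139575 + 34
47: 6001759 = 47·127697

47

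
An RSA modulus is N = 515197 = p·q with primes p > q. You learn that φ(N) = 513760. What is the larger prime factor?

761

φ(n) = (p−1)(q−1) = n − (p+q) + 1, so p + q = 515197 − 513760 + 1 = 1438.
p and q are the roots of t² − 1438t + 515197 = 0.
Discriminant: 1438² − 4·515197 = 2067844 − 2060788 = 7056; √7056 = 84.
q = (1438 − 84)/2 = 677, p = (1438 + 84)/2 = 761.
Check: 677 · 761 = 515197.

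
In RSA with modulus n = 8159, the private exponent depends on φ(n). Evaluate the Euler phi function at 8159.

7920

Factor: 8159 = 41 · 199.
φ(8159) = (41−1) · (199−1) = 40 · 198 = 7920.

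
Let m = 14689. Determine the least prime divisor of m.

14689 is odd.
Digit sum 28, not divisible by 3.
Ends in 9: not divisible by 5.
7: 14689 = 7·2098 + 3
11: 14689 = 11·1335 + 4
13: 14689 = 13·1129 + 12
17: 14689 = 17·864 + 1
19: 14689 = 19·773 + 2
23: 14689 = 23·638 + 15
29: 14689 = 29·506 + 15
31: 14689 = 31·473 + 26
37: 14689 = 37·397

37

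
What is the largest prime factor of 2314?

2314 = 2 · 1157
1157 = 13 · 89
89 is prime.
So 2314 = 2 · 13 · 89; the largest prime factor is 89.

89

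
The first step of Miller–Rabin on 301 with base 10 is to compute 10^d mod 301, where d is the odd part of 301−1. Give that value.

279

301 − 1 = 300 = 2^2 · 75, so d = 75.
10^1 ≡ 10 (mod 301)
10^2 ≡ 10^2 = 100 ≡ 100 (mod 301)
10^4 ≡ 100^2 = 10000 ≡ 67 (mod 301)
10^8 ≡ 67^2 = 4489 ≡ 275 (mod 301)
10^16 ≡ 275^2 = 75625 ≡ 74 (mod 301)
10^32 ≡ 74^2 = 5476 ≡ 58 (mod 301)
10^64 ≡ 58^2 = 3364 ≡ 53 (mod 301)
75 = 64 + 8 + 2 + 1 in binary powers of 2.
So 10^75 ≡ 53 · 275 · 100 · 10 ≡ 279 (mod 301).
Squaring chain: 279 → 183; never reaches −1, so base 10 is a Miller–Rabin witness that 301 is composite.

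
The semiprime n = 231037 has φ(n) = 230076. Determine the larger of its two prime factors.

499

φ(n) = (p−1)(q−1) = n − (p+q) + 1, so p + q = 231037 − 230076 + 1 = 962.
p and q are the roots of t² − 962t + 231037 = 0.
Discriminant: 962² − 4·231037 = 925444 − 924148 = 1296; √1296 = 36.
q = (962 − 36)/2 = 463, p = (962 + 36)/2 = 499.
Check: 463 · 499 = 231037.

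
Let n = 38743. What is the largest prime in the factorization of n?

53

38743 = 17 · 2279
2279 = 43 · 53
53 is prime.
So 38743 = 17 · 43 · 53; the largest prime factor is 53.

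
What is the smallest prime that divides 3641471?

3641471 is odd.
Digit sum 26, not divisible by 3.
Ends in 1: not divisible by 5.
7: 3641471 = 7·520210 + 1
11: 3641471 = 11·331042 + 9
13: 3641471 = 13·280113 + 2
17: 3641471 = 17·214204 + 3
19: 3641471 = 19·191656 + 7
23: 3641471 = 23·158324 + 19
29: 3641471 = 29·125567 + 28
31: 3641471 = 31·117466 + 25
37: 3641471 = 37·98418 + 5
41: 3641471 = 41·88816 + 15
43: 3641471 = 43·84685 + 16
47: 3641471 = 47·77478 + 5
53: 3641471 = 53·68707

53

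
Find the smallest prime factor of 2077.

31

2077 is odd.
Digit sum 16, not divisible by 3.
Ends in 7: not divisible by 5.
7: 2077 = 7·296 + 5
11: 2077 = 11·188 + 9
13: 2077 = 13·159 + 10
17: 2077 = 17·122 + 3
19: 2077 = 19·109 + 6
23: 2077 = 23·90 + 7
29: 2077 = 29·71 + 18
31: 2077 = 31·67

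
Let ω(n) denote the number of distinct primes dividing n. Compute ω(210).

210 = 2 · 105
105 = 3 · 35
35 = 5 · 7
210 = 2 · 3 · 5 · 7, which has 4 distinct prime factors.

4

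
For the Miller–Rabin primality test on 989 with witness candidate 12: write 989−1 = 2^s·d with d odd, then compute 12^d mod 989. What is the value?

363

989 − 1 = 988 = 2^2 · 247, so d = 247.
12^1 ≡ 12 (mod 989)
12^2 ≡ 12^2 = 144 ≡ 144 (mod 989)
12^4 ≡ 144^2 = 20736 ≡ 956 (mod 989)
12^8 ≡ 956^2 = 913936 ≡ 100 (mod 989)
12^16 ≡ 100^2 = 10000 ≡ 110 (mod 989)
12^32 ≡ 110^2 = 12100 ≡ 232 (mod 989)
12^64 ≡ 232^2 = 53824 ≡ 418 (mod 989)
12^128 ≡ 418^2 = 174724 ≡ 660 (mod 989)
247 = 128 + 64 + 32 + 16 + 4 + 2 + 1 in binary powers of 2.
So 12^247 ≡ 660 · 418 · 232 · 110 · 956 · 144 · 12 ≡ 363 (mod 989).
Squaring chain: 363 → 232; never reaches −1, so base 12 is a Miller–Rabin witness that 989 is composite.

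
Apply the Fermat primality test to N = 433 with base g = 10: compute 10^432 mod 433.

10^1 ≡ 10 (mod 433)
10^2 ≡ 10^2 = 100 ≡ 100 (mod 433)
10^4 ≡ 100^2 = 10000 ≡ 41 (mod 433)
10^8 ≡ 41^2 = 1681 ≡ 382 (mod 433)
10^16 ≡ 382^2 = 145924 ≡ 3 (mod 433)
10^32 ≡ 3^2 = 9 ≡ 9 (mod 433)
10^64 ≡ 9^2 = 81 ≡ 81 (mod 433)
10^128 ≡ 81^2 = 6561 ≡ 66 (mod 433)
10^256 ≡ 66^2 = 4356 ≡ 26 (mod 433)
432 = 256 + 128 + 32 + 16 in binary powers of 2.
So 10^432 ≡ 26 · 66 · 9 · 3 ≡ 1 (mod 433).
Since the result is 1, base 10 gives no evidence that 433 is composite.

1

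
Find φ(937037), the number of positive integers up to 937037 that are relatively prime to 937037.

Factor: 937037 = 31 · 167 · 181.
φ(937037) = (31−1) · (167−1) · (181−1) = 30 · 166 · 180 = 896400.

896400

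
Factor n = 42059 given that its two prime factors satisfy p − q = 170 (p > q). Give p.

307

Since p = q + 170, we have 42059 = q(q + 170), so q² + 170q − 42059 = 0.
Discriminant: 170² + 4·42059 = 28900 + 168236 = 197136; √197136 = 444.
q = (−170 + 444)/2 = 137, and p = q + 170 = 307.
Check: 137 · 307 = 42059.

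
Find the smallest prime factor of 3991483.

3991483 is odd.
Digit sum 37, not divisible by 3.
Ends in 3: not divisible by 5.
7: 3991483 = 7·570211 + 6
11: 3991483 = 11·362862 + 1
13: 3991483 = 13·307037 + 2
17: 3991483 = 17·234793 + 2
19: 3991483 = 19·210078 + 1
23: 3991483 = 23·173542 + 17
29: 3991483 = 29·137637 + 10
31: 3991483 = 31·128757 + 16
37: 3991483 = 37·107877 + 34
41: 3991483 = 41·97353 + 10
43: 3991483 = 43·92825 + 8
47: 3991483 = 47·84925 + 8
53: 3991483 = 53·75311

53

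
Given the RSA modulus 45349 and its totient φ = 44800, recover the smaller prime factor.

101

φ(n) = (p−1)(q−1) = n − (p+q) + 1, so p + q = 45349 − 44800 + 1 = 550.
p and q are the roots of t² − 550t + 45349 = 0.
Discriminant: 550² − 4·45349 = 302500 − 181396 = 121104; √121104 = 348.
q = (550 − 348)/2 = 101, p = (550 + 348)/2 = 449.
Check: 101 · 449 = 45349.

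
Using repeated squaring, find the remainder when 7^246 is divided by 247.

77

7^1 ≡ 7 (mod 247)
7^2 ≡ 7^2 = 49 ≡ 49 (mod 247)
7^4 ≡ 49^2 = 2401 ≡ 178 (mod 247)
7^8 ≡ 178^2 = 31684 ≡ 68 (mod 247)
7^16 ≡ 68^2 = 4624 ≡ 178 (mod 247)
7^32 ≡ 178^2 = 31684 ≡ 68 (mod 247)
7^64 ≡ 68^2 = 4624 ≡ 178 (mod 247)
7^128 ≡ 178^2 = 31684 ≡ 68 (mod 247)
246 = 128 + 64 + 32 + 16 + 4 + 2 in binary powers of 2.
So 7^246 ≡ 68 · 178 · 68 · 178 · 178 · 49 ≡ 77 (mod 247).
Since 77 ≠ 1, base 7 is a Fermat witness: 247 is composite.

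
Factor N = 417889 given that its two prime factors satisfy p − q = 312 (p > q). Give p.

Since p = q + 312, we have 417889 = q(q + 312), so q² + 312q − 417889 = 0.
Discriminant: 312² + 4·417889 = 97344 + 1671556 = 1768900; √1768900 = 1330.
q = (−312 + 1330)/2 = 509, and p = q + 312 = 821.
Check: 509 · 821 = 417889.

821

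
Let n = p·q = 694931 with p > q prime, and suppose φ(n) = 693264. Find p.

φ(n) = (p−1)(q−1) = n − (p+q) + 1, so p + q = 694931 − 693264 + 1 = 1668.
p and q are the roots of t² − 1668t + 694931 = 0.
Discriminant: 1668² − 4·694931 = 2782224 − 2779724 = 2500; √2500 = 50.
q = (1668 − 50)/2 = 809, p = (1668 + 50)/2 = 859.
Check: 809 · 859 = 694931.

859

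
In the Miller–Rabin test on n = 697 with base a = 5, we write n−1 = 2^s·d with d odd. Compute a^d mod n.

61

697 − 1 = 696 = 2^3 · 87, so d = 87.
5^1 ≡ 5 (mod 697)
5^2 ≡ 5^2 = 25 ≡ 25 (mod 697)
5^4 ≡ 25^2 = 625 ≡ 625 (mod 697)
5^8 ≡ 625^2 = 390625 ≡ 305 (mod 697)
5^16 ≡ 305^2 = 93025 ≡ 324 (mod 697)
5^32 ≡ 324^2 = 104976 ≡ 426 (mod 697)
5^64 ≡ 426^2 = 181476 ≡ 256 (mod 697)
87 = 64 + 16 + 4 + 2 + 1 in binary powers of 2.
So 5^87 ≡ 256 · 324 · 625 · 25 · 5 ≡ 61 (mod 697).
Squaring chain: 61 → 236 → 633; never reaches −1, so base 5 is a Miller–Rabin witness that 697 is composite.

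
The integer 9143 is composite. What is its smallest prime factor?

41

9143 is odd.
Digit sum 17, not divisible by 3.
Ends in 3: not divisible by 5.
7: 9143 = 7·1306 + 1
11: 9143 = 11·831 + 2
13: 9143 = 13·703 + 4
17: 9143 = 17·537 + 14
19: 9143 = 19·481 + 4
23: 9143 = 23·397 + 12
29: 9143 = 29·315 + 8
31: 9143 = 31·294 + 29
37: 9143 = 37·247 + 4
41: 9143 = 41·223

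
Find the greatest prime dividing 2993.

73

2993 = 41 · 73
73 is prime.
So 2993 = 41 · 73; the largest prime factor is 73.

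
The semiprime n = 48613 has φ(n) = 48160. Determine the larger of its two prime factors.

281

φ(n) = (p−1)(q−1) = n − (p+q) + 1, so p + q = 48613 − 48160 + 1 = 454.
p and q are the roots of t² − 454t + 48613 = 0.
Discriminant: 454² − 4·48613 = 206116 − 194452 = 11664; √11664 = 108.
q = (454 − 108)/2 = 173, p = (454 + 108)/2 = 281.
Check: 173 · 281 = 48613.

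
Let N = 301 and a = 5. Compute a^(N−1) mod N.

274

5^1 ≡ 5 (mod 301)
5^2 ≡ 5^2 = 25 ≡ 25 (mod 301)
5^4 ≡ 25^2 = 625 ≡ 23 (mod 301)
5^8 ≡ 23^2 = 529 ≡ 228 (mod 301)
5^16 ≡ 228^2 = 51984 ≡ 212 (mod 301)
5^32 ≡ 212^2 = 44944 ≡ 95 (mod 301)
5^64 ≡ 95^2 = 9025 ≡ 296 (mod 301)
5^128 ≡ 296^2 = 87616 ≡ 25 (mod 301)
5^256 ≡ 25^2 = 625 ≡ 23 (mod 301)
300 = 256 + 32 + 8 + 4 in binary powers of 2.
So 5^300 ≡ 23 · 95 · 228 · 23 ≡ 274 (mod 301).
Since 274 ≠ 1, base 5 is a Fermat witness: 301 is composite.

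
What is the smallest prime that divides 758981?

758981 is odd.
Digit sum 38, not divisible by 3.
Ends in 1: not divisible by 5.
7: 758981 = 7·108425 + 6
11: 758981 = 11·68998 + 3
13: 758981 = 13·58383 + 2
17: 758981 = 17·44645 + 16
19: 758981 = 19·39946 + 7
23: 758981 = 23·32999 + 4
29: 758981 = 29·26171 + 22
31: 758981 = 31·24483 + 8
37: 758981 = 37·20513

37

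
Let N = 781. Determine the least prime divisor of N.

781 is odd.
Digit sum 16, not divisible by 3.
Ends in 1: not divisible by 5.
7: 781 = 7·111 + 4
11: 781 = 11·71

11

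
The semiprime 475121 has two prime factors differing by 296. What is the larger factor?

Since p = q + 296, we have 475121 = q(q + 296), so q² + 296q − 475121 = 0.
Discriminant: 296² + 4·475121 = 87616 + 1900484 = 1988100; √1988100 = 1410.
q = (−296 + 1410)/2 = 557, and p = q + 296 = 853.
Check: 557 · 853 = 475121.

853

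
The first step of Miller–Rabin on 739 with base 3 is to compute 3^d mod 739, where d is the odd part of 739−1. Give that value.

738

739 − 1 = 738 = 2^1 · 369, so d = 369.
3^1 ≡ 3 (mod 739)
3^2 ≡ 3^2 = 9 ≡ 9 (mod 739)
3^4 ≡ 9^2 = 81 ≡ 81 (mod 739)
3^8 ≡ 81^2 = 6561 ≡ 649 (mod 739)
3^16 ≡ 649^2 = 421201 ≡ 710 (mod 739)
3^32 ≡ 710^2 = 504100 ≡ 102 (mod 739)
3^64 ≡ 102^2 = 10404 ≡ 58 (mod 739)
3^128 ≡ 58^2 = 3364 ≡ 408 (mod 739)
3^256 ≡ 408^2 = 166464 ≡ 189 (mod 739)
369 = 256 + 64 + 32 + 16 + 1 in binary powers of 2.
So 3^369 ≡ 189 · 58 · 102 · 710 · 3 ≡ 738 (mod 739).
Since 3^d ≡ 738 (mod 739), base 3 does not prove 739 composite.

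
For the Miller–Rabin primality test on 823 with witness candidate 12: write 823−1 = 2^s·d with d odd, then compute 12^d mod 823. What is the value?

823 − 1 = 822 = 2^1 · 411, so d = 411.
12^1 ≡ 12 (mod 823)
12^2 ≡ 12^2 = 144 ≡ 144 (mod 823)
12^4 ≡ 144^2 = 20736 ≡ 161 (mod 823)
12^8 ≡ 161^2 = 25921 ≡ 408 (mod 823)
12^16 ≡ 408^2 = 166464 ≡ 218 (mod 823)
12^32 ≡ 218^2 = 47524 ≡ 613 (mod 823)
12^64 ≡ 613^2 = 375769 ≡ 481 (mod 823)
12^128 ≡ 481^2 = 231361 ≡ 98 (mod 823)
12^256 ≡ 98^2 = 9604 ≡ 551 (mod 823)
411 = 256 + 128 + 16 + 8 + 2 + 1 in binary powers of 2.
So 12^411 ≡ 551 · 98 · 218 · 408 · 144 · 12 ≡ 822 (mod 823).
Since 12^d ≡ 822 (mod 823), base 12 does not prove 823 composite.

822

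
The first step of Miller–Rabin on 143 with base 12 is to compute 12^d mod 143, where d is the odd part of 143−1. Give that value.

12

143 − 1 = 142 = 2^1 · 71, so d = 71.
12^1 ≡ 12 (mod 143)
12^2 ≡ 12^2 = 144 ≡ 1 (mod 143)
12^4 ≡ 1^2 = 1 ≡ 1 (mod 143)
12^8 ≡ 1^2 = 1 ≡ 1 (mod 143)
12^16 ≡ 1^2 = 1 ≡ 1 (mod 143)
12^32 ≡ 1^2 = 1 ≡ 1 (mod 143)
12^64 ≡ 1^2 = 1 ≡ 1 (mod 143)
71 = 64 + 4 + 2 + 1 in binary powers of 2.
So 12^71 ≡ 1 · 1 · 1 · 12 ≡ 12 (mod 143).
Squaring chain: 12; never reaches −1, so base 12 is a Miller–Rabin witness that 143 is composite.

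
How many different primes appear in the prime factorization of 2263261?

5

2263261 = 7^2 · 46189
46189 = 11 · 4199
4199 = 13 · 323
323 = 17 · 19
2263261 = 7^2 · 11 · 13 · 17 · 19, which has 5 distinct prime factors.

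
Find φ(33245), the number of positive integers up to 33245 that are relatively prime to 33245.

25920

Factor: 33245 = 5 · 61 · 109.
φ(33245) = (5−1) · (61−1) · (109−1) = 4 · 60 · 108 = 25920.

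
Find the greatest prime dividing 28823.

41

28823 = 19 · 1517
1517 = 37 · 41
41 is prime.
So 28823 = 19 · 37 · 41; the largest prime factor is 41.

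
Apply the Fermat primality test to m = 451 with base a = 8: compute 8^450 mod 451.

122

8^1 ≡ 8 (mod 451)
8^2 ≡ 8^2 = 64 ≡ 64 (mod 451)
8^4 ≡ 64^2 = 4096 ≡ 37 (mod 451)
8^8 ≡ 37^2 = 1369 ≡ 16 (mod 451)
8^16 ≡ 16^2 = 256 ≡ 256 (mod 451)
8^32 ≡ 256^2 = 65536 ≡ 141 (mod 451)
8^64 ≡ 141^2 = 19881 ≡ 37 (mod 451)
8^128 ≡ 37^2 = 1369 ≡ 16 (mod 451)
8^256 ≡ 16^2 = 256 ≡ 256 (mod 451)
450 = 256 + 128 + 64 + 2 in binary powers of 2.
So 8^450 ≡ 256 · 16 · 37 · 64 ≡ 122 (mod 451).
Since 122 ≠ 1, base 8 is a Fermat witness: 451 is composite.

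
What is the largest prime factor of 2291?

2291 = 29 · 79
79 is prime.
So 2291 = 29 · 79; the largest prime factor is 79.

79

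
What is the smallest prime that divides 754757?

31

754757 is odd.
Digit sum 35, not divisible by 3.
Ends in 7: not divisible by 5.
7: 754757 = 7·107822 + 3
11: 754757 = 11·68614 + 3
13: 754757 = 13·58058 + 3
17: 754757 = 17·44397 + 8
19: 754757 = 19·39724 + 1
23: 754757 = 23·32815 + 12
29: 754757 = 29·26026 + 3
31: 754757 = 31·24347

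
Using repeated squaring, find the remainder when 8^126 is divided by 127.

8^1 ≡ 8 (mod 127)
8^2 ≡ 8^2 = 64 ≡ 64 (mod 127)
8^4 ≡ 64^2 = 4096 ≡ 32 (mod 127)
8^8 ≡ 32^2 = 1024 ≡ 8 (mod 127)
8^16 ≡ 8^2 = 64 ≡ 64 (mod 127)
8^32 ≡ 64^2 = 4096 ≡ 32 (mod 127)
8^64 ≡ 32^2 = 1024 ≡ 8 (mod 127)
126 = 64 + 32 + 16 + 8 + 4 + 2 in binary powers of 2.
So 8^126 ≡ 8 · 32 · 64 · 8 · 32 · 64 ≡ 1 (mod 127).
Since the result is 1, base 8 gives no evidence that 127 is composite.

1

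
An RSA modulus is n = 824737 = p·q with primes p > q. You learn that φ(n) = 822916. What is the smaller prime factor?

φ(n) = (p−1)(q−1) = n − (p+q) + 1, so p + q = 824737 − 822916 + 1 = 1822.
p and q are the roots of t² − 1822t + 824737 = 0.
Discriminant: 1822² − 4·824737 = 3319684 − 3298948 = 20736; √20736 = 144.
q = (1822 − 144)/2 = 839, p = (1822 + 144)/2 = 983.
Check: 839 · 983 = 824737.

839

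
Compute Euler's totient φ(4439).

Factor: 4439 = 23 · 193.
φ(4439) = (23−1) · (193−1) = 22 · 192 = 4224.

4224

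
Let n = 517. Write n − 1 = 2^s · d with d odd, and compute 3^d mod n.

202

517 − 1 = 516 = 2^2 · 129, so d = 129.
3^1 ≡ 3 (mod 517)
3^2 ≡ 3^2 = 9 ≡ 9 (mod 517)
3^4 ≡ 9^2 = 81 ≡ 81 (mod 517)
3^8 ≡ 81^2 = 6561 ≡ 357 (mod 517)
3^16 ≡ 357^2 = 127449 ≡ 267 (mod 517)
3^32 ≡ 267^2 = 71289 ≡ 460 (mod 517)
3^64 ≡ 460^2 = 211600 ≡ 147 (mod 517)
3^128 ≡ 147^2 = 21609 ≡ 412 (mod 517)
129 = 128 + 1 in binary powers of 2.
So 3^129 ≡ 412 · 3 ≡ 202 (mod 517).
Squaring chain: 202 → 478; never reaches −1, so base 3 is a Miller–Rabin witness that 517 is composite.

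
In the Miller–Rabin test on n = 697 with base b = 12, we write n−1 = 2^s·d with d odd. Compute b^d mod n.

432

697 − 1 = 696 = 2^3 · 87, so d = 87.
12^1 ≡ 12 (mod 697)
12^2 ≡ 12^2 = 144 ≡ 144 (mod 697)
12^4 ≡ 144^2 = 20736 ≡ 523 (mod 697)
12^8 ≡ 523^2 = 273529 ≡ 305 (mod 697)
12^16 ≡ 305^2 = 93025 ≡ 324 (mod 697)
12^32 ≡ 324^2 = 104976 ≡ 426 (mod 697)
12^64 ≡ 426^2 = 181476 ≡ 256 (mod 697)
87 = 64 + 16 + 4 + 2 + 1 in binary powers of 2.
So 12^87 ≡ 256 · 324 · 523 · 144 · 12 ≡ 432 (mod 697).
Squaring chain: 432 → 525 → 310; never reaches −1, so base 12 is a Miller–Rabin witness that 697 is composite.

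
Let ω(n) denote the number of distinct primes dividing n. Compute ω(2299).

2

2299 = 11^2 · 19
2299 = 11^2 · 19, which has 2 distinct prime factors.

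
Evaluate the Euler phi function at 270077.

Factor: 270077 = 29 · 67 · 139.
φ(270077) = (29−1) · (67−1) · (139−1) = 28 · 66 · 138 = 255024.

255024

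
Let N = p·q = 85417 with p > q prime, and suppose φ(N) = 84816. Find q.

φ(n) = (p−1)(q−1) = n − (p+q) + 1, so p + q = 85417 − 84816 + 1 = 602.
p and q are the roots of t² − 602t + 85417 = 0.
Discriminant: 602² − 4·85417 = 362404 − 341668 = 20736; √20736 = 144.
q = (602 − 144)/2 = 229, p = (602 + 144)/2 = 373.
Check: 229 · 373 = 85417.

229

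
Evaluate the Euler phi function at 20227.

19936

Factor: 20227 = 113 · 179.
φ(20227) = (113−1) · (179−1) = 112 · 178 = 19936.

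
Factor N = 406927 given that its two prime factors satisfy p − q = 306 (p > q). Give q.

503

Since p = q + 306, we have 406927 = q(q + 306), so q² + 306q − 406927 = 0.
Discriminant: 306² + 4·406927 = 93636 + 1627708 = 1721344; √1721344 = 1312.
q = (−306 + 1312)/2 = 503, and p = q + 306 = 809.
Check: 503 · 809 = 406927.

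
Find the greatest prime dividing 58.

29

58 = 2 · 29
29 is prime.
So 58 = 2 · 29; the largest prime factor is 29.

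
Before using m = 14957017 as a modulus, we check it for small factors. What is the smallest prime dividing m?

14957017 is odd.
Digit sum 34, not divisible by 3.
Ends in 7: not divisible by 5.
7: 14957017 = 7·2136716 + 5
11: 14957017 = 11·1359728 + 9
13: 14957017 = 13·1150539 + 10
17: 14957017 = 17·879824 + 9
19: 14957017 = 19·787211 + 8
23: 14957017 = 23·650305 + 2
29: 14957017 = 29·515759 + 6
31: 14957017 = 31·482484 + 13
37: 14957017 = 37·404243 + 26
41: 14957017 = 41·364805 + 12
43: 14957017 = 43·347837 + 26
47: 14957017 = 47·318234 + 19
53: 14957017 = 53·282207 + 46
59: 14957017 = 59·253508 + 45
61: 14957017 = 61·245197

61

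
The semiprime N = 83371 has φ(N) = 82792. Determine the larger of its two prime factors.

317

φ(n) = (p−1)(q−1) = n − (p+q) + 1, so p + q = 83371 − 82792 + 1 = 580.
p and q are the roots of t² − 580t + 83371 = 0.
Discriminant: 580² − 4·83371 = 336400 − 333484 = 2916; √2916 = 54.
q = (580 − 54)/2 = 263, p = (580 + 54)/2 = 317.
Check: 263 · 317 = 83371.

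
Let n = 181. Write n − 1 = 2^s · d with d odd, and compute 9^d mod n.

181 − 1 = 180 = 2^2 · 45, so d = 45.
9^1 ≡ 9 (mod 181)
9^2 ≡ 9^2 = 81 ≡ 81 (mod 181)
9^4 ≡ 81^2 = 6561 ≡ 45 (mod 181)
9^8 ≡ 45^2 = 2025 ≡ 34 (mod 181)
9^16 ≡ 34^2 = 1156 ≡ 70 (mod 181)
9^32 ≡ 70^2 = 4900 ≡ 13 (mod 181)
45 = 32 + 8 + 4 + 1 in binary powers of 2.
So 9^45 ≡ 13 · 34 · 45 · 9 ≡ 1 (mod 181).
Since 9^d ≡ 1 (mod 181), base 9 does not prove 181 composite.

1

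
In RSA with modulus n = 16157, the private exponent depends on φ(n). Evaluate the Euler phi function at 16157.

Factor: 16157 = 107 · 151.
φ(16157) = (107−1) · (151−1) = 106 · 150 = 15900.

15900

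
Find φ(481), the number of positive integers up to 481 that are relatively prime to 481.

Factor: 481 = 13 · 37.
φ(481) = (13−1) · (37−1) = 12 · 36 = 432.

432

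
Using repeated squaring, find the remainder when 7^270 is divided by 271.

1

7^1 ≡ 7 (mod 271)
7^2 ≡ 7^2 = 49 ≡ 49 (mod 271)
7^4 ≡ 49^2 = 2401 ≡ 233 (mod 271)
7^8 ≡ 233^2 = 54289 ≡ 89 (mod 271)
7^16 ≡ 89^2 = 7921 ≡ 62 (mod 271)
7^32 ≡ 62^2 = 3844 ≡ 50 (mod 271)
7^64 ≡ 50^2 = 2500 ≡ 61 (mod 271)
7^128 ≡ 61^2 = 3721 ≡ 198 (mod 271)
7^256 ≡ 198^2 = 39204 ≡ 180 (mod 271)
270 = 256 + 8 + 4 + 2 in binary powers of 2.
So 7^270 ≡ 180 · 89 · 233 · 49 ≡ 1 (mod 271).
Since the result is 1, base 7 gives no evidence that 271 is composite.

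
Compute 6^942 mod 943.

6^1 ≡ 6 (mod 943)
6^2 ≡ 6^2 = 36 ≡ 36 (mod 943)
6^4 ≡ 36^2 = 1296 ≡ 353 (mod 943)
6^8 ≡ 353^2 = 124609 ≡ 133 (mod 943)
6^16 ≡ 133^2 = 17689 ≡ 715 (mod 943)
6^32 ≡ 715^2 = 511225 ≡ 119 (mod 943)
6^64 ≡ 119^2 = 14161 ≡ 16 (mod 943)
6^128 ≡ 16^2 = 256 ≡ 256 (mod 943)
6^256 ≡ 256^2 = 65536 ≡ 469 (mod 943)
6^512 ≡ 469^2 = 219961 ≡ 242 (mod 943)
942 = 512 + 256 + 128 + 32 + 8 + 4 + 2 in binary powers of 2.
So 6^942 ≡ 242 · 469 · 256 · 119 · 133 · 353 · 36 ≡ 210 (mod 943).
Since 210 ≠ 1, base 6 is a Fermat witness: 943 is composite.

210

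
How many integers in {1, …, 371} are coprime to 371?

Factor: 371 = 7 · 53.
φ(371) = (7−1) · (53−1) = 6 · 52 = 312.

312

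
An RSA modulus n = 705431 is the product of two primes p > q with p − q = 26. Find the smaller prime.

827

Since p = q + 26, we have 705431 = q(q + 26), so q² + 26q − 705431 = 0.
Discriminant: 26² + 4·705431 = 676 + 2821724 = 2822400; √2822400 = 1680.
q = (−26 + 1680)/2 = 827, and p = q + 26 = 853.
Check: 827 · 853 = 705431.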